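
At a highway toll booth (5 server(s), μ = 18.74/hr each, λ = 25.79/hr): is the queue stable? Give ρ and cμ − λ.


Total capacity cμ = 5·18.74 = 93.70/hr
ρ = λ/(cμ) = 25.79/93.70 = 0.2752
Stable ⇔ ρ < 1: YES
Spare capacity = cμ − λ = 93.70 − 25.79 = 67.91/hr

Final: ρ = 0.2752; stable; margin = 67.91/hr


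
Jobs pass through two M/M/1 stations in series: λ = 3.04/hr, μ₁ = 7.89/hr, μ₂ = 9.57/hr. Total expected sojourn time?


Each node sees arrival rate λ = 3.04/hr (tandem ⇒ throughput preserved).
W₁ = 1/(μ₁−λ) = 1/(7.89−3.04) = 0.20619 hr
W₂ = 1/(μ₂−λ) = 1/(9.57−3.04) = 0.15314 hr
W_total = W₁ + W₂ = 0.20619 + 0.15314 = 0.35932 hr

Final: 0.35932 hr


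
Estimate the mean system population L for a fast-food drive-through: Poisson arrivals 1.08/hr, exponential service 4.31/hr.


ρ = λ/μ = 1.08/4.31 = 0.2506
L = ρ/(1−ρ) = 0.2506/(1 − 0.2506) = 0.2506/0.7494 = 0.3344

Final: 0.3344


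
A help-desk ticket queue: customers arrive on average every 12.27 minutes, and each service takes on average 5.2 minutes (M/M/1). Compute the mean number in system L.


λ = 60/12.27 = 4.8900 /hr
μ = 60/5.2 = 11.5385 /hr
ρ = λ/μ = 4.8900/11.5385 = 0.4238
L = ρ/(1−ρ) = 0.4238/0.5762 = 0.7355

Final: 0.7355


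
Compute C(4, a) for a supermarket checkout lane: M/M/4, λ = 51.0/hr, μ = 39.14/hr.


a = λ/μ = 1.3030; ρ = a/4 = 0.3258
P₀ = 0.270358 (from M/M/c formula)
C(c,a) = [a^c/(c!(1−ρ))]·P₀ = [2.88269/(24·0.6742)]·0.270358
= 0.17814·0.270358 = 0.048162

Final: 0.048162


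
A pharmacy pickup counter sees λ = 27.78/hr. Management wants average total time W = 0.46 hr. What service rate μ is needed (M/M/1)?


W = 1/(μ−λ) ⇒ μ − λ = 1/W = 1/0.46 = 2.1739
μ = λ + 1/W = 27.78 + 2.1739 = 29.9539 per hr

Final: 29.9539 /hr


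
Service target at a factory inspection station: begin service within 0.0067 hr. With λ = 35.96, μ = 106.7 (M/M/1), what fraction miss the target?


ρ = 35.96/106.7 = 0.3370
P(Wq > t) = ρ·e^{−(μ−λ)t} = 0.3370·e^{−0.4740}
= 0.3370·0.622533 = 0.209806

Final: 0.209806


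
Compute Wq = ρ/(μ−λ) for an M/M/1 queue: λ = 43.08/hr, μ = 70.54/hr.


ρ = 43.08/70.54 = 0.6107
Wq = ρ/(μ−λ) = 0.6107/(70.54 − 43.08) = 0.6107/27.46 = 0.02224 hr

Final: 0.02224 hr


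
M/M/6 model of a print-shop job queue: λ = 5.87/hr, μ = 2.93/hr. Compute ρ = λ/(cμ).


ρ = λ/(cμ) = 5.87/(6·2.93) = 5.87/17.58 = 0.3339

Final: 0.3339


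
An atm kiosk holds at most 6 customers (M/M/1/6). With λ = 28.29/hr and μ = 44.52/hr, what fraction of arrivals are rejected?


ρ = λ/μ = 28.29/44.52 = 0.6354
P_K = (1−ρ)ρ^K/(1−ρ^(K+1)) = (0.3646·0.065837)/(1 − 0.041835)
= 0.024001/0.958165 = 0.025049

Final: 0.025049


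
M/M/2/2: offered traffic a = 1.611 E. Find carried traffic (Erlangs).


B(2,1.611) = 0.331996 (Erlang-B)
Carried load = a(1 − B) = 1.611·(1 − 0.331996) = 1.611·0.668004 = 1.0762 E

Final: 1.0762 Erlangs


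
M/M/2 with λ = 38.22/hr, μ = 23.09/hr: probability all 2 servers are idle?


a = λ/μ = 38.22/23.09 = 1.6553; ρ = a/c = 0.8276
Σ_{k=0}^{1} a^k/k! (terms k=0..1) = 1.00000 + 1.65526 = 2.65526
Tail: a^2/(2!(1−ρ)) = 2.73989/(2·0.1724) = 7.94775
P₀ = 1/(2.65526 + 7.94775) = 1/10.60302 = 0.094313

Final: 0.094313


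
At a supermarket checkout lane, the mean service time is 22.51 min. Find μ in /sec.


μ = 1/(service time) in consistent units.
1 second = 0.0166667 min, so μ = 0.0166667/22.51 = 0.0007404 per second

Final: 0.0007404 /sec


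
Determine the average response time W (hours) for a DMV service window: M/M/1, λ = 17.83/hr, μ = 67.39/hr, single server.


W = 1/(μ−λ) = 1/(67.39 − 17.83) = 1/49.56 = 0.02018 hr

Final: 0.02018 hr


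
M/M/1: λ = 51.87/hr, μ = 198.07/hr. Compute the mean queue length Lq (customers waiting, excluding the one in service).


ρ = 51.87/198.07 = 0.2619
Lq = ρ²/(1−ρ) = 0.06858/0.7381 = 0.09291

Final: 0.09291


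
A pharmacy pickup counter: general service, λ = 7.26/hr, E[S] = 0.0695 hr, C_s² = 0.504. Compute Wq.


ρ = λ·E[S] = 7.26·0.0695 = 0.5046
E[S²] = E[S]²(1+C_s²) = 0.0695²·(1+0.504) = 0.007265
Wq = λ·E[S²]/(2(1−ρ)) = 7.26·0.007265/(2·0.4954) = 0.05323 hr

Final: 0.05323 hr


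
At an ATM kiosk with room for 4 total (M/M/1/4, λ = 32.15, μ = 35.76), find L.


ρ = 32.15/35.76 = 0.8990
L = ρ[1 − (K+1)ρ^K + Kρ^(K+1)] / [(1−ρ)(1−ρ^(K+1))]
Numerator: 0.8990·(1 − 5·0.653332 + 4·0.587378) = 0.074487
Denominator: (0.1010)·(0.412622) = 0.041655
L = 0.074487/0.041655 = 1.7882

Final: 1.7882


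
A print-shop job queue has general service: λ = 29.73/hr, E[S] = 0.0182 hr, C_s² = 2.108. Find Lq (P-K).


ρ = λ·E[S] = 29.73·0.0182 = 0.5411
Lq = ρ²(1+C_s²)/(2(1−ρ)) = 0.2928·(1+2.108)/(2·0.4589)
= 0.2928·3.1080/0.9178 = 0.99141

Final: 0.99141


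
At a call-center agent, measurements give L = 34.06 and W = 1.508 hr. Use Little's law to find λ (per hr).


λ = L/W = 34.06/1.508 = 22.5862 /hr

Final: 22.5862 /hr


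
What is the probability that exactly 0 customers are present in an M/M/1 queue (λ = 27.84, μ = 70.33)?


ρ = 27.84/70.33 = 0.3958
P_n = (1−ρ)·ρ^n = (1 − 0.3958)·0.3958^0 = 0.6042·1.000000 = 0.604152

Final: 0.604152


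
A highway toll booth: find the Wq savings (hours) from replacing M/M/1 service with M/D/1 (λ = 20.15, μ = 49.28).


ρ = 20.15/49.28 = 0.4089
Wq(M/M/1) = ρ/(μ−λ) = 0.4089/29.13 = 0.01404 hr
Wq(M/D/1) = ρ/(2(μ−λ)) = 0.007018 hr
Savings = 0.01404 − 0.007018 = 0.007018 hr

Final: 0.007018 hr


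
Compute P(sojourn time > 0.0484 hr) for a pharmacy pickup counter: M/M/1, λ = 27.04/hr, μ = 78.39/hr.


W ~ Exponential(μ−λ) for M/M/1.
μ − λ = 78.39 − 27.04 = 51.3500
P(W > t) = e^{−(μ−λ)t} = e^{−2.4853} = 0.083297

Final: 0.083297


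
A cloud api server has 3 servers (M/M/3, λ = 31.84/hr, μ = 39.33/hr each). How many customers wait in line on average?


a = λ/μ = 0.8096; ρ = a/3 = 0.2699
P₀ = 0.442798
Lq = P₀·a^c·ρ / (c!·(1−ρ)²) = 0.442798·0.53058·0.2699/(6·0.53311)
= 0.01982

Final: 0.01982


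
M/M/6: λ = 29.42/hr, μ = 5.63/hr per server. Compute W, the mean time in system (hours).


a = 5.2256; ρ = 0.8709; P₀ = 0.003065
Lq = P₀·a^c·ρ/(c!(1−ρ)²) = 4.53087
Wq = Lq/λ = 4.53087/29.42 = 0.15401 hr
W = Wq + 1/μ = 0.15401 + 0.17762 = 0.33163 hr

Final: 0.33163 hr


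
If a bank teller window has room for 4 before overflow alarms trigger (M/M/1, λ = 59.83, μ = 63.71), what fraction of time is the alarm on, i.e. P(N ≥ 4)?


ρ = 59.83/63.71 = 0.9391
P(N ≥ n) = ρ^n = 0.9391^4 = 0.777760

Final: 0.777760


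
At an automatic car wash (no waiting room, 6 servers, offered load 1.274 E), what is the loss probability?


B(c,a) = (a^c/c!) / Σ_{k=0}^{c} a^k/k!
a^6/6! = 0.005939
Σ terms (k=0..6): 1.00000 + 1.27400 + 0.81154 + 0.34463 + 0.10977 + 0.02797 + 0.005939 = 3.573844
B = 0.005939/3.573844 = 0.001662

Final: 0.001662


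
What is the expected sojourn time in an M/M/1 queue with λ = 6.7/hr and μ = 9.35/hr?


W = 1/(μ−λ) = 1/(9.35 − 6.7) = 1/2.65 = 0.3774 hr

Final: 0.3774 hr


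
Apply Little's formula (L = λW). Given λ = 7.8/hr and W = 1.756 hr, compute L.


L = λW = 7.8·1.756 = 13.6968

Final: 13.6968


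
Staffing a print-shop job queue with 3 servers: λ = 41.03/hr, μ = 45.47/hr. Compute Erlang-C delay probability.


a = λ/μ = 0.9024; ρ = a/3 = 0.3008
P₀ = 0.402478 (from M/M/c formula)
C(c,a) = [a^c/(c!(1−ρ))]·P₀ = [0.73473/(6·0.6992)]·0.402478
= 0.17513·0.402478 = 0.070487

Final: 0.070487


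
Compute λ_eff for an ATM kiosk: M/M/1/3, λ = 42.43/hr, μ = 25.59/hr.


ρ = 1.6581; P_K = (1−ρ)ρ^3/(1−ρ^4) = 0.457408
λ_eff = λ(1 − P_K) = 42.43·(1 − 0.457408) = 42.43·0.542592 = 23.0222 /hr

Final: 23.0222 /hr


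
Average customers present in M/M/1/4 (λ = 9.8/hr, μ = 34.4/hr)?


ρ = 9.8/34.4 = 0.2849
L = ρ[1 − (K+1)ρ^K + Kρ^(K+1)] / [(1−ρ)(1−ρ^(K+1))]
Numerator: 0.2849·(1 − 5·0.006587 + 4·0.001876) = 0.277640
Denominator: (0.7151)·(0.998124) = 0.713774
L = 0.277640/0.713774 = 0.3890

Final: 0.3890


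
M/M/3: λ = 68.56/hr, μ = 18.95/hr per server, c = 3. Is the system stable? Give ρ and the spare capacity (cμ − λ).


Total capacity cμ = 3·18.95 = 56.85/hr
ρ = λ/(cμ) = 68.56/56.85 = 1.2060
Stable ⇔ ρ < 1: NO
Spare capacity = cμ − λ = 56.85 − 68.56 = -11.71/hr

Final: ρ = 1.2060; unstable; margin = -11.71/hr


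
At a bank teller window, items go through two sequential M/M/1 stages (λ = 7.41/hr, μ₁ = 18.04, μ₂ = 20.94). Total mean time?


Each node sees arrival rate λ = 7.41/hr (tandem ⇒ throughput preserved).
W₁ = 1/(μ₁−λ) = 1/(18.04−7.41) = 0.09407 hr
W₂ = 1/(μ₂−λ) = 1/(20.94−7.41) = 0.07391 hr
W_total = W₁ + W₂ = 0.09407 + 0.07391 = 0.16798 hr

Final: 0.16798 hr


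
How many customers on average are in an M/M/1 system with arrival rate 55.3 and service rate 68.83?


ρ = λ/μ = 55.3/68.83 = 0.8034
L = ρ/(1−ρ) = 0.8034/(1 − 0.8034) = 0.8034/0.1966 = 4.0872

Final: 4.0872


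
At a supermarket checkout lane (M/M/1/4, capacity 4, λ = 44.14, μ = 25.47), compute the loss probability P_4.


ρ = λ/μ = 44.14/25.47 = 1.7330
P_K = (1−ρ)ρ^K/(1−ρ^(K+1)) = (-0.7330·9.020145)/(1 − 15.632085)
= -6.611940/-14.632085 = 0.451880

Final: 0.451880


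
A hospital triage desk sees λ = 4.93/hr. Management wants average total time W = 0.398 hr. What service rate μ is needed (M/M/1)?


W = 1/(μ−λ) ⇒ μ − λ = 1/W = 1/0.398 = 2.5126
μ = λ + 1/W = 4.93 + 2.5126 = 7.4426 per hr

Final: 7.4426 /hr


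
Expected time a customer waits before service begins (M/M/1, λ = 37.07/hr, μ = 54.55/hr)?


ρ = 37.07/54.55 = 0.6796
Wq = ρ/(μ−λ) = 0.6796/(54.55 − 37.07) = 0.6796/17.48 = 0.03888 hr

Final: 0.03888 hr


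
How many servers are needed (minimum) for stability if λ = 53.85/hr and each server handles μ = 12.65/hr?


Stability requires cμ > λ ⇔ c > λ/μ.
λ/μ = 53.85/12.65 = 4.2569
Minimum integer c = ⌊4.2569⌋ + 1 = 5
Check: 5·12.65 = 63.25 > 53.85, while 4·12.65 = 50.60 ≤ 53.85

Final: 5 servers


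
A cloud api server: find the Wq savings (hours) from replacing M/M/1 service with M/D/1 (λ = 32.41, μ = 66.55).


ρ = 32.41/66.55 = 0.4870
Wq(M/M/1) = ρ/(μ−λ) = 0.4870/34.14 = 0.01426 hr
Wq(M/D/1) = ρ/(2(μ−λ)) = 0.007132 hr
Savings = 0.01426 − 0.007132 = 0.007132 hr

Final: 0.007132 hr


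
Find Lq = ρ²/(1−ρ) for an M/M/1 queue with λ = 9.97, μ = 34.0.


ρ = 9.97/34.0 = 0.2932
Lq = ρ²/(1−ρ) = 0.08599/0.7068 = 0.1217

Final: 0.1217


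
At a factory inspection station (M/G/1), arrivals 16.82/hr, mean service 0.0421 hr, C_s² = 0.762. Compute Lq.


ρ = λ·E[S] = 16.82·0.0421 = 0.7081
Lq = ρ²(1+C_s²)/(2(1−ρ)) = 0.5014·(1+0.762)/(2·0.2919)
= 0.5014·1.7620/0.5838 = 1.51353

Final: 1.51353


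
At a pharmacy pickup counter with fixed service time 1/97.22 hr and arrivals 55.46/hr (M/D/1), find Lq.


ρ = 55.46/97.22 = 0.5705
M/D/1: Lq = ρ²/(2(1−ρ)) = 0.3254/(2·0.4295) = 0.37880

Final: 0.37880


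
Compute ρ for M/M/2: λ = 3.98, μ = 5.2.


ρ = λ/(cμ) = 3.98/(2·5.2) = 3.98/10.40 = 0.3827

Final: 0.3827


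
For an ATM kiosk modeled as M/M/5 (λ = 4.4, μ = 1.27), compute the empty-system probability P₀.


a = λ/μ = 4.4/1.27 = 3.4646; ρ = a/c = 0.6929
Σ_{k=0}^{4} a^k/k! (terms k=0..4) = 1.00000 + 3.46457 + 6.00161 + 6.93100 + 6.00322 = 23.40040
Tail: a^5/(5!(1−ρ)) = 499.16575/(120·0.3071) = 13.54574
P₀ = 1/(23.40040 + 13.54574) = 1/36.94614 = 0.027066

Final: 0.027066


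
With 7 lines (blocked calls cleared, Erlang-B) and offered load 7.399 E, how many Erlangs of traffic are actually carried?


B(7,7.399) = 0.273187 (Erlang-B)
Carried load = a(1 − B) = 7.399·(1 − 0.273187) = 7.399·0.726813 = 5.3777 E

Final: 5.3777 Erlangs


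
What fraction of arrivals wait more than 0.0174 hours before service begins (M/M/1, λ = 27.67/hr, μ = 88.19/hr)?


ρ = 27.67/88.19 = 0.3138
P(Wq > t) = ρ·e^{−(μ−λ)t} = 0.3138·e^{−1.0530}
= 0.3138·0.348873 = 0.109460

Final: 0.109460


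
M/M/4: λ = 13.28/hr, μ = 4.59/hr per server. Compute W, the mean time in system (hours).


a = 2.8932; ρ = 0.7233; P₀ = 0.044116
Lq = P₀·a^c·ρ/(c!(1−ρ)²) = 1.21695
Wq = Lq/λ = 1.21695/13.28 = 0.09164 hr
W = Wq + 1/μ = 0.09164 + 0.21786 = 0.30950 hr

Final: 0.30950 hr


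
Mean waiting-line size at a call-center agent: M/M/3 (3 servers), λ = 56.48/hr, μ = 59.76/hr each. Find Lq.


a = λ/μ = 0.9451; ρ = a/3 = 0.3150
P₀ = 0.385037
Lq = P₀·a^c·ρ / (c!·(1−ρ)²) = 0.385037·0.84421·0.3150/(6·0.46917)
= 0.03638

Final: 0.03638


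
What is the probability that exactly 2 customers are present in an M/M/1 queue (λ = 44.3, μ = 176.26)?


ρ = 44.3/176.26 = 0.2513
P_n = (1−ρ)·ρ^n = (1 − 0.2513)·0.2513^2 = 0.7487·0.063168 = 0.047292

Final: 0.047292


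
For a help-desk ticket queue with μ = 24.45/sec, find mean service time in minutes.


Mean service time = 1/μ = 1/24.45 second = 0.04090 second
In minutes: 0.04090 × 0.0166667 = 0.0006817 min

Final: 0.0006817 min


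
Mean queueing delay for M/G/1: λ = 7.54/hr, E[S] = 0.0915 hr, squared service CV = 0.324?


ρ = λ·E[S] = 7.54·0.0915 = 0.6899
E[S²] = E[S]²(1+C_s²) = 0.0915²·(1+0.324) = 0.011085
Wq = λ·E[S²]/(2(1−ρ)) = 7.54·0.011085/(2·0.3101) = 0.13477 hr

Final: 0.13477 hr


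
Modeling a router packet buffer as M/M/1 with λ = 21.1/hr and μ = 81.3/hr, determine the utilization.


ρ = λ/μ = 21.1/81.3 = 0.2595

Final: 0.2595


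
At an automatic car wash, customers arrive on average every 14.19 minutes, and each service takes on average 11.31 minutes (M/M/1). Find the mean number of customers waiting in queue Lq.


λ = 60/14.19 = 4.2283 /hr
μ = 60/11.31 = 5.3050 /hr
ρ = λ/μ = 4.2283/5.3050 = 0.7970
Lq = ρ²/(1−ρ) = 0.6353/0.2030 = 3.1300

Final: 3.1300


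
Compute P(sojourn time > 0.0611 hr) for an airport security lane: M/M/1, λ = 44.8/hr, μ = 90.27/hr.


W ~ Exponential(μ−λ) for M/M/1.
μ − λ = 90.27 − 44.8 = 45.4700
P(W > t) = e^{−(μ−λ)t} = e^{−2.7782} = 0.062149

Final: 0.062149


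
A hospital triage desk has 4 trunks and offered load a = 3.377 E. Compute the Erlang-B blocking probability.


B(c,a) = (a^c/c!) / Σ_{k=0}^{c} a^k/k!
a^4/4! = 5.418923
Σ terms (k=0..4): 1.00000 + 3.37700 + 5.70206 + 6.41862 + 5.41892 = 21.916612
B = 5.418923/21.916612 = 0.247252

Final: 0.247252


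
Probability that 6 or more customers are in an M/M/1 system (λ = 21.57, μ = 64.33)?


ρ = 21.57/64.33 = 0.3353
P(N ≥ n) = ρ^n = 0.3353^6 = 0.001421

Final: 0.001421


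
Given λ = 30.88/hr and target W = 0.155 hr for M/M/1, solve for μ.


W = 1/(μ−λ) ⇒ μ − λ = 1/W = 1/0.155 = 6.4516
μ = λ + 1/W = 30.88 + 6.4516 = 37.3316 per hr

Final: 37.3316 /hr


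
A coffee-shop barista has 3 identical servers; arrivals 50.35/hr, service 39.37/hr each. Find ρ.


ρ = λ/(cμ) = 50.35/(3·39.37) = 50.35/118.11 = 0.4263

Final: 0.4263


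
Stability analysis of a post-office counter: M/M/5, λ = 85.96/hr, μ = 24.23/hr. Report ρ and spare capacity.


Total capacity cμ = 5·24.23 = 121.15/hr
ρ = λ/(cμ) = 85.96/121.15 = 0.7095
Stable ⇔ ρ < 1: YES
Spare capacity = cμ − λ = 121.15 − 85.96 = 35.19/hr

Final: ρ = 0.7095; stable; margin = 35.19/hr


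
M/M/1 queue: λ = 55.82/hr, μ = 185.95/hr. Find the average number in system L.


ρ = λ/μ = 55.82/185.95 = 0.3002
L = ρ/(1−ρ) = 0.3002/(1 − 0.3002) = 0.3002/0.6998 = 0.4290

Final: 0.4290


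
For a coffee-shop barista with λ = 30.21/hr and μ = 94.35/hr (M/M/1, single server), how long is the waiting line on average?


ρ = 30.21/94.35 = 0.3202
Lq = ρ²/(1−ρ) = 0.1025/0.6798 = 0.1508

Final: 0.1508


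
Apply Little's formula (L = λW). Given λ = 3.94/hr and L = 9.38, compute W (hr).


W = L/λ = 9.38/3.94 = 2.3807 hr

Final: 2.3807 hr


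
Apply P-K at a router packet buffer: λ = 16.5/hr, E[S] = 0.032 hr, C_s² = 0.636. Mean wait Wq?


ρ = λ·E[S] = 16.5·0.032 = 0.5280
E[S²] = E[S]²(1+C_s²) = 0.032²·(1+0.636) = 0.001675
Wq = λ·E[S²]/(2(1−ρ)) = 16.5·0.001675/(2·0.4720) = 0.02928 hr

Final: 0.02928 hr


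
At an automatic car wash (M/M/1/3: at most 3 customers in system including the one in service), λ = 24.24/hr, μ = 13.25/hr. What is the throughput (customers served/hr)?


ρ = 1.8294; P_K = (1−ρ)ρ^3/(1−ρ^4) = 0.497827
λ_eff = λ(1 − P_K) = 24.24·(1 − 0.497827) = 24.24·0.502173 = 12.1727 /hr

Final: 12.1727 /hr


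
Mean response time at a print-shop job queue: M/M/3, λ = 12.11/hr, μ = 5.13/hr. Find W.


a = 2.3606; ρ = 0.7869; P₀ = 0.060849
Lq = P₀·a^c·ρ/(c!(1−ρ)²) = 2.31111
Wq = Lq/λ = 2.31111/12.11 = 0.19084 hr
W = Wq + 1/μ = 0.19084 + 0.19493 = 0.38577 hr

Final: 0.38577 hr


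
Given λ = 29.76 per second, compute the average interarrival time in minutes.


Mean interarrival time = 1/λ = 1/29.76 second = 0.03360 second
In minutes: 0.03360 × 0.0166667 = 0.0005600 min

Final: 0.0005600 min


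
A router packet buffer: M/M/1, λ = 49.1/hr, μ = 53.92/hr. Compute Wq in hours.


ρ = 49.1/53.92 = 0.9106
Wq = ρ/(μ−λ) = 0.9106/(53.92 − 49.1) = 0.9106/4.82 = 0.1889 hr

Final: 0.1889 hr


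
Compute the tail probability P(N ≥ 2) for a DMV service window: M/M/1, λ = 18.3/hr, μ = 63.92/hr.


ρ = 18.3/63.92 = 0.2863
P(N ≥ n) = ρ^n = 0.2863^2 = 0.081965

Final: 0.081965


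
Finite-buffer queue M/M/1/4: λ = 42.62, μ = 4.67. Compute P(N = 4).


ρ = λ/μ = 42.62/4.67 = 9.1263
P_K = (1−ρ)ρ^K/(1−ρ^(K+1)) = (-8.1263·6937.232647)/(1 − 63311.532210)
= -56374.299563/-63310.532210 = 0.890441

Final: 0.890441


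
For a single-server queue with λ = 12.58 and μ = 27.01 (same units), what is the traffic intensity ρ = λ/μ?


ρ = λ/μ = 12.58/27.01 = 0.4658

Final: 0.4658


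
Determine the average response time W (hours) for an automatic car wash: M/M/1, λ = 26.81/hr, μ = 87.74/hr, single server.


W = 1/(μ−λ) = 1/(87.74 − 26.81) = 1/60.93 = 0.01641 hr

Final: 0.01641 hr


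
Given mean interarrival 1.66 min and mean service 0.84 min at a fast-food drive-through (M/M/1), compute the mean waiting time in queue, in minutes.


λ = 60/1.66 = 36.1446 /hr
μ = 60/0.84 = 71.4286 /hr
ρ = λ/μ = 36.1446/71.4286 = 0.5060
Wq = ρ/(μ−λ) = 0.5060/(71.4286−36.1446) = 0.01434 hr
In minutes: 0.01434·60 = 0.8605 min

Final: 0.8605 min


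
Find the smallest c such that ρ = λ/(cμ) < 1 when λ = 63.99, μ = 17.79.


Stability requires cμ > λ ⇔ c > λ/μ.
λ/μ = 63.99/17.79 = 3.5970
Minimum integer c = ⌊3.5970⌋ + 1 = 4
Check: 4·17.79 = 71.16 > 63.99, while 3·17.79 = 53.37 ≤ 63.99

Final: 4 servers


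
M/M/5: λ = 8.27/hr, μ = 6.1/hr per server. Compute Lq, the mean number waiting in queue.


a = λ/μ = 1.3557; ρ = a/5 = 0.2711
P₀ = 0.257520
Lq = P₀·a^c·ρ / (c!·(1−ρ)²) = 0.257520·4.58014·0.2711/(120·0.53123)
= 0.005017

Final: 0.005017


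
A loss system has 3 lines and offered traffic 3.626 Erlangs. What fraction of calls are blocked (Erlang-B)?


B(c,a) = (a^c/c!) / Σ_{k=0}^{c} a^k/k!
a^3/3! = 7.945700
Σ terms (k=0..3): 1.00000 + 3.62600 + 6.57394 + 7.94570 = 19.145638
B = 7.945700/19.145638 = 0.415014

Final: 0.415014


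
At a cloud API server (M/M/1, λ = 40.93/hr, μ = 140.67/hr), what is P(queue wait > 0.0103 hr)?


ρ = 40.93/140.67 = 0.2910
P(Wq > t) = ρ·e^{−(μ−λ)t} = 0.2910·e^{−1.0273}
= 0.2910·0.357964 = 0.104155

Final: 0.104155


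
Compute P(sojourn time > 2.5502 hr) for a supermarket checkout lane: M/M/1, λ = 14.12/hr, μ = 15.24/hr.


W ~ Exponential(μ−λ) for M/M/1.
μ − λ = 15.24 − 14.12 = 1.1200
P(W > t) = e^{−(μ−λ)t} = e^{−2.8562} = 0.057485

Final: 0.057485


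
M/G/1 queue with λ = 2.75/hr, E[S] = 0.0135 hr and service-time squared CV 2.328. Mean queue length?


ρ = λ·E[S] = 2.75·0.0135 = 0.03712
Lq = ρ²(1+C_s²)/(2(1−ρ)) = 0.001378·(1+2.328)/(2·0.9629)
= 0.001378·3.3280/1.9258 = 0.002382

Final: 0.002382


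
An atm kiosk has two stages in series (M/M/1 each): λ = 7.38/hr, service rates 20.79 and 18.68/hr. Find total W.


Each node sees arrival rate λ = 7.38/hr (tandem ⇒ throughput preserved).
W₁ = 1/(μ₁−λ) = 1/(20.79−7.38) = 0.07457 hr
W₂ = 1/(μ₂−λ) = 1/(18.68−7.38) = 0.08850 hr
W_total = W₁ + W₂ = 0.07457 + 0.08850 = 0.16307 hr

Final: 0.16307 hr


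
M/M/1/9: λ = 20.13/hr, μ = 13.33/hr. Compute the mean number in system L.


ρ = 20.13/13.33 = 1.5101
L = ρ[1 − (K+1)ρ^K + Kρ^(K+1)] / [(1−ρ)(1−ρ^(K+1))]
Numerator: 1.5101·(1 − 10·40.843470 + 9·61.678848) = 223.007987
Denominator: (-0.5101)·(-60.678848) = 30.953951
L = 223.007987/30.953951 = 7.2045

Final: 7.2045


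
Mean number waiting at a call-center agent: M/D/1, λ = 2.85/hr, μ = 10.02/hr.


ρ = 2.85/10.02 = 0.2844
M/D/1: Lq = ρ²/(2(1−ρ)) = 0.08090/(2·0.7156) = 0.05653

Final: 0.05653


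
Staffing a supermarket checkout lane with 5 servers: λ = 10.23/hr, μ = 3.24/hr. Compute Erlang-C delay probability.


a = λ/μ = 3.1574; ρ = a/5 = 0.6315
P₀ = 0.039024 (from M/M/c formula)
C(c,a) = [a^c/(c!(1−ρ))]·P₀ = [313.80013/(120·0.3685)]·0.039024
= 7.09598·0.039024 = 0.276914

Final: 0.276914


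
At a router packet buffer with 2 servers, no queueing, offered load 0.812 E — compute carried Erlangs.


B(2,0.812) = 0.153932 (Erlang-B)
Carried load = a(1 − B) = 0.812·(1 − 0.153932) = 0.812·0.846068 = 0.6870 E

Final: 0.6870 Erlangs


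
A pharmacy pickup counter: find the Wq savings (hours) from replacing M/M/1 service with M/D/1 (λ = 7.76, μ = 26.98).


ρ = 7.76/26.98 = 0.2876
Wq(M/M/1) = ρ/(μ−λ) = 0.2876/19.22 = 0.01496 hr
Wq(M/D/1) = ρ/(2(μ−λ)) = 0.007482 hr
Savings = 0.01496 − 0.007482 = 0.007482 hr

Final: 0.007482 hr


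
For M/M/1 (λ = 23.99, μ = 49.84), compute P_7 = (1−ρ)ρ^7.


ρ = 23.99/49.84 = 0.4813
P_n = (1−ρ)·ρ^n = (1 − 0.4813)·0.4813^7 = 0.5187·0.005986 = 0.003105

Final: 0.003105


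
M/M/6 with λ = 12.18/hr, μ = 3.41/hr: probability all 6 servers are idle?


a = λ/μ = 12.18/3.41 = 3.5718; ρ = a/c = 0.5953
Σ_{k=0}^{5} a^k/k! (terms k=0..5) = 1.00000 + 3.57185 + 6.37905 + 7.59499 + 6.78204 + 4.84488 = 30.17281
Tail: a^6/(6!(1−ρ)) = 2076.62202/(720·0.4047) = 7.12689
P₀ = 1/(30.17281 + 7.12689) = 1/37.29971 = 0.026810

Final: 0.026810


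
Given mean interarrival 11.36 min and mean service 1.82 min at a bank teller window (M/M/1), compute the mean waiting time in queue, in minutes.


λ = 60/11.36 = 5.2817 /hr
μ = 60/1.82 = 32.9670 /hr
ρ = λ/μ = 5.2817/32.9670 = 0.1602
Wq = ρ/(μ−λ) = 0.1602/(32.9670−5.2817) = 0.005787 hr
In minutes: 0.005787·60 = 0.3472 min

Final: 0.3472 min


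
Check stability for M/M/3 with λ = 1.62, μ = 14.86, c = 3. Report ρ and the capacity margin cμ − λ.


Total capacity cμ = 3·14.86 = 44.58/hr
ρ = λ/(cμ) = 1.62/44.58 = 0.03634
Stable ⇔ ρ < 1: YES
Spare capacity = cμ − λ = 44.58 − 1.62 = 42.96/hr

Final: ρ = 0.03634; stable; margin = 42.96/hr


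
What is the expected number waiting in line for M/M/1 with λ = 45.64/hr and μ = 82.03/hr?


ρ = 45.64/82.03 = 0.5564
Lq = ρ²/(1−ρ) = 0.3096/0.4436 = 0.6978

Final: 0.6978


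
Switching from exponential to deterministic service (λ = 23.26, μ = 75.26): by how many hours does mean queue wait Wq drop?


ρ = 23.26/75.26 = 0.3091
Wq(M/M/1) = ρ/(μ−λ) = 0.3091/52.00 = 0.005943 hr
Wq(M/D/1) = ρ/(2(μ−λ)) = 0.002972 hr
Savings = 0.005943 − 0.002972 = 0.002972 hr

Final: 0.002972 hr


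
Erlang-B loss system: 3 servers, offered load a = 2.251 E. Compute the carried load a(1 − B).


B(3,2.251) = 0.247346 (Erlang-B)
Carried load = a(1 − B) = 2.251·(1 − 0.247346) = 2.251·0.752654 = 1.6942 E

Final: 1.6942 Erlangs


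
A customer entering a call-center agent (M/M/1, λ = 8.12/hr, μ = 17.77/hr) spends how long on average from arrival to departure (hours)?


W = 1/(μ−λ) = 1/(17.77 − 8.12) = 1/9.65 = 0.1036 hr

Final: 0.1036 hr


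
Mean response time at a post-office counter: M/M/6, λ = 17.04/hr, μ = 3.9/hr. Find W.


a = 4.3692; ρ = 0.7282; P₀ = 0.010773
Lq = P₀·a^c·ρ/(c!(1−ρ)²) = 1.02618
Wq = Lq/λ = 1.02618/17.04 = 0.06022 hr
W = Wq + 1/μ = 0.06022 + 0.25641 = 0.31663 hr

Final: 0.31663 hr


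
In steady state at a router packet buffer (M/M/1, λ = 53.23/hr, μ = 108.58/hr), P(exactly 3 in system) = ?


ρ = 53.23/108.58 = 0.4902
P_n = (1−ρ)·ρ^n = (1 − 0.4902)·0.4902^3 = 0.5098·0.117820 = 0.060060

Final: 0.060060


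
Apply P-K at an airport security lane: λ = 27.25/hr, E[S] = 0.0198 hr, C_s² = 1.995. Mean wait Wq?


ρ = λ·E[S] = 27.25·0.0198 = 0.5396
E[S²] = E[S]²(1+C_s²) = 0.0198²·(1+1.995) = 0.001174
Wq = λ·E[S²]/(2(1−ρ)) = 27.25·0.001174/(2·0.4604) = 0.03474 hr

Final: 0.03474 hr


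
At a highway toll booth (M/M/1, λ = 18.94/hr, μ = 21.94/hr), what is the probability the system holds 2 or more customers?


ρ = 18.94/21.94 = 0.8633
P(N ≥ n) = ρ^n = 0.8633^2 = 0.745224

Final: 0.745224


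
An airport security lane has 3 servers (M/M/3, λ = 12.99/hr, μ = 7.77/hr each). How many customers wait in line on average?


a = λ/μ = 1.6718; ρ = a/3 = 0.5573
P₀ = 0.171576
Lq = P₀·a^c·ρ / (c!·(1−ρ)²) = 0.171576·4.67266·0.5573/(6·0.19601)
= 0.37989

Final: 0.37989


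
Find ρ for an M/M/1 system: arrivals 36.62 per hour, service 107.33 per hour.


ρ = λ/μ = 36.62/107.33 = 0.3412

Final: 0.3412


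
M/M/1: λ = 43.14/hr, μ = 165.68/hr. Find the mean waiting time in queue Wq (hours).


ρ = 43.14/165.68 = 0.2604
Wq = ρ/(μ−λ) = 0.2604/(165.68 − 43.14) = 0.2604/122.54 = 0.002125 hr

Final: 0.002125 hr


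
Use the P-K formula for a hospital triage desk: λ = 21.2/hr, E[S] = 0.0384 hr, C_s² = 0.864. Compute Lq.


ρ = λ·E[S] = 21.2·0.0384 = 0.8141
Lq = ρ²(1+C_s²)/(2(1−ρ)) = 0.6627·(1+0.864)/(2·0.1859)
= 0.6627·1.8640/0.3718 = 3.32219

Final: 3.32219


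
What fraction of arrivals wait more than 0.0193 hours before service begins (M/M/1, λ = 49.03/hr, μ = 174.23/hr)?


ρ = 49.03/174.23 = 0.2814
P(Wq > t) = ρ·e^{−(μ−λ)t} = 0.2814·e^{−2.4164}
= 0.2814·0.089246 = 0.025115

Final: 0.025115


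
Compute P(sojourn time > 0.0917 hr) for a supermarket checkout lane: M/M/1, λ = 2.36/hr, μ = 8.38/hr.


W ~ Exponential(μ−λ) for M/M/1.
μ − λ = 8.38 − 2.36 = 6.0200
P(W > t) = e^{−(μ−λ)t} = e^{−0.5520} = 0.575777

Final: 0.575777


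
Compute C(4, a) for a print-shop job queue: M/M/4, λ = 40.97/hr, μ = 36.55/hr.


a = λ/μ = 1.1209; ρ = a/4 = 0.2802
P₀ = 0.325171 (from M/M/c formula)
C(c,a) = [a^c/(c!(1−ρ))]·P₀ = [1.57875/(24·0.7198)]·0.325171
= 0.09139·0.325171 = 0.029718

Final: 0.029718


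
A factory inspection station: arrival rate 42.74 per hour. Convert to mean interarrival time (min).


Mean interarrival time = 1/λ = 1/42.74 hour = 0.02340 hour
In minutes: 0.02340 × 60 = 1.4038 min

Final: 1.4038 min


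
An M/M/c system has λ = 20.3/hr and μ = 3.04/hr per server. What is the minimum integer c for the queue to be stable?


Stability requires cμ > λ ⇔ c > λ/μ.
λ/μ = 20.3/3.04 = 6.6776
Minimum integer c = ⌊6.6776⌋ + 1 = 7
Check: 7·3.04 = 21.28 > 20.3, while 6·3.04 = 18.24 ≤ 20.3

Final: 7 servers


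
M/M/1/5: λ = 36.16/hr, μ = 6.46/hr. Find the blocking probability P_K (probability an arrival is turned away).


ρ = λ/μ = 36.16/6.46 = 5.5975
P_K = (1−ρ)ρ^K/(1−ρ^(K+1)) = (-4.5975·5495.149586)/(1 − 30759.227403)
= -25264.077817/-30758.227403 = 0.821376

Final: 0.821376


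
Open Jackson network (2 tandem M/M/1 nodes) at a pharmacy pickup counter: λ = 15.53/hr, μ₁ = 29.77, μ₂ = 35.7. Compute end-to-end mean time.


Each node sees arrival rate λ = 15.53/hr (tandem ⇒ throughput preserved).
W₁ = 1/(μ₁−λ) = 1/(29.77−15.53) = 0.07022 hr
W₂ = 1/(μ₂−λ) = 1/(35.7−15.53) = 0.04958 hr
W_total = W₁ + W₂ = 0.07022 + 0.04958 = 0.11980 hr

Final: 0.11980 hr


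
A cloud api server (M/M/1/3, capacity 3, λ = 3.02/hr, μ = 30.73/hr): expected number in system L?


ρ = 3.02/30.73 = 0.09828
L = ρ[1 − (K+1)ρ^K + Kρ^(K+1)] / [(1−ρ)(1−ρ^(K+1))]
Numerator: 0.09828·(1 − 4·0.0009491 + 3·0.00009328) = 0.097930
Denominator: (0.9017)·(0.999907) = 0.901641
L = 0.097930/0.901641 = 0.1086

Final: 0.1086


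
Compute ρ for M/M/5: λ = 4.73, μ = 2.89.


ρ = λ/(cμ) = 4.73/(5·2.89) = 4.73/14.45 = 0.3273

Final: 0.3273


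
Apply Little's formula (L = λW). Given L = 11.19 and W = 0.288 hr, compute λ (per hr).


λ = L/W = 11.19/0.288 = 38.8542 /hr

Final: 38.8542 /hr


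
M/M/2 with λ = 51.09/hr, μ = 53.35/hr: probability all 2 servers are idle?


a = λ/μ = 51.09/53.35 = 0.9576; ρ = a/c = 0.4788
Σ_{k=0}^{1} a^k/k! (terms k=0..1) = 1.00000 + 0.95764 = 1.95764
Tail: a^2/(2!(1−ρ)) = 0.91707/(2·0.5212) = 0.87980
P₀ = 1/(1.95764 + 0.87980) = 1/2.83744 = 0.352430

Final: 0.352430


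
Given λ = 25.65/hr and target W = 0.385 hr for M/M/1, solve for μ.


W = 1/(μ−λ) ⇒ μ − λ = 1/W = 1/0.385 = 2.5974
μ = λ + 1/W = 25.65 + 2.5974 = 28.2474 per hr

Final: 28.2474 /hr


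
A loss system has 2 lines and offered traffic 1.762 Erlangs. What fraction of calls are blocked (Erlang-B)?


B(c,a) = (a^c/c!) / Σ_{k=0}^{c} a^k/k!
a^2/2! = 1.552322
Σ terms (k=0..2): 1.00000 + 1.76200 + 1.55232 = 4.314322
B = 1.552322/4.314322 = 0.359807

Final: 0.359807


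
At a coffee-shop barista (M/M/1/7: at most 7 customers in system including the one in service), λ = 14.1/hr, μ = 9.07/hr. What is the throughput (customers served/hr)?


ρ = 1.5546; P_K = (1−ρ)ρ^7/(1−ρ^8) = 0.367512
λ_eff = λ(1 − P_K) = 14.1·(1 − 0.367512) = 14.1·0.632488 = 8.9181 /hr

Final: 8.9181 /hr


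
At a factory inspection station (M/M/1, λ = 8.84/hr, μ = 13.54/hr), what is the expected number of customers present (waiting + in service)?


ρ = λ/μ = 8.84/13.54 = 0.6529
L = ρ/(1−ρ) = 0.6529/(1 − 0.6529) = 0.6529/0.3471 = 1.8809

Final: 1.8809


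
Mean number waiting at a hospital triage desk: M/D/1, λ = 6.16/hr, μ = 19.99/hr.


ρ = 6.16/19.99 = 0.3082
M/D/1: Lq = ρ²/(2(1−ρ)) = 0.09496/(2·0.6918) = 0.06863

Final: 0.06863


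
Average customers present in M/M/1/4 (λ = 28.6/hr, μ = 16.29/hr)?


ρ = 28.6/16.29 = 1.7557
L = ρ[1 − (K+1)ρ^K + Kρ^(K+1)] / [(1−ρ)(1−ρ^(K+1))]
Numerator: 1.7557·(1 − 5·9.501229 + 4·16.681102) = 35.496766
Denominator: (-0.7557)·(-15.681102) = 11.849869
L = 35.496766/11.849869 = 2.9955

Final: 2.9955


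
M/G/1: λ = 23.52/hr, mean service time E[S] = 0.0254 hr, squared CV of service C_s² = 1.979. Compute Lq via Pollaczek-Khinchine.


ρ = λ·E[S] = 23.52·0.0254 = 0.5974
Lq = ρ²(1+C_s²)/(2(1−ρ)) = 0.3569·(1+1.979)/(2·0.4026)
= 0.3569·2.9790/0.8052 = 1.32044

Final: 1.32044


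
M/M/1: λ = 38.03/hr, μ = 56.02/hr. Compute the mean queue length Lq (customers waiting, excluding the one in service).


ρ = 38.03/56.02 = 0.6789
Lq = ρ²/(1−ρ) = 0.4609/0.3211 = 1.4351

Final: 1.4351


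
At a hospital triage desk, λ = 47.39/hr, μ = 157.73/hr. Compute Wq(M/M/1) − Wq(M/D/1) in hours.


ρ = 47.39/157.73 = 0.3005
Wq(M/M/1) = ρ/(μ−λ) = 0.3005/110.34 = 0.002723 hr
Wq(M/D/1) = ρ/(2(μ−λ)) = 0.001361 hr
Savings = 0.002723 − 0.001361 = 0.001361 hr

Final: 0.001361 hr


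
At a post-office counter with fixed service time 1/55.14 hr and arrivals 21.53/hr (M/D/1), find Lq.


ρ = 21.53/55.14 = 0.3905
M/D/1: Lq = ρ²/(2(1−ρ)) = 0.1525/(2·0.6095) = 0.12506

Final: 0.12506


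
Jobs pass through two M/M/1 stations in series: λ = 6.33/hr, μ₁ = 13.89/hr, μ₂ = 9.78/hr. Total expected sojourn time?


Each node sees arrival rate λ = 6.33/hr (tandem ⇒ throughput preserved).
W₁ = 1/(μ₁−λ) = 1/(13.89−6.33) = 0.13228 hr
W₂ = 1/(μ₂−λ) = 1/(9.78−6.33) = 0.28986 hr
W_total = W₁ + W₂ = 0.13228 + 0.28986 = 0.42213 hr

Final: 0.42213 hr


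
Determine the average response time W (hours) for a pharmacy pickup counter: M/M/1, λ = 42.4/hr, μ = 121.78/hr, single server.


W = 1/(μ−λ) = 1/(121.78 − 42.4) = 1/79.38 = 0.01260 hr

Final: 0.01260 hr


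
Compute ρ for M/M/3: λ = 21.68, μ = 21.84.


ρ = λ/(cμ) = 21.68/(3·21.84) = 21.68/65.52 = 0.3309

Final: 0.3309


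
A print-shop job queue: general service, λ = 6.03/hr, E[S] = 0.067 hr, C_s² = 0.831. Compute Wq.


ρ = λ·E[S] = 6.03·0.067 = 0.4040
E[S²] = E[S]²(1+C_s²) = 0.067²·(1+0.831) = 0.008219
Wq = λ·E[S²]/(2(1−ρ)) = 6.03·0.008219/(2·0.5960) = 0.04158 hr

Final: 0.04158 hr


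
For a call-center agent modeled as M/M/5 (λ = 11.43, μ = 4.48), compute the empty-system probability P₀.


a = λ/μ = 11.43/4.48 = 2.5513; ρ = a/c = 0.5103
Σ_{k=0}^{4} a^k/k! (terms k=0..4) = 1.00000 + 2.55134 + 3.25467 + 2.76792 + 1.76548 = 11.33940
Tail: a^5/(5!(1−ρ)) = 108.10383/(120·0.4897) = 1.83951
P₀ = 1/(11.33940 + 1.83951) = 1/13.17891 = 0.075879

Final: 0.075879


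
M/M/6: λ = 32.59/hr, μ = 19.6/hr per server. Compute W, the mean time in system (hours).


a = 1.6628; ρ = 0.2771; P₀ = 0.189526
Lq = P₀·a^c·ρ/(c!(1−ρ)²) = 0.002950
Wq = Lq/λ = 0.002950/32.59 = 0.00009053 hr
W = Wq + 1/μ = 0.00009053 + 0.05102 = 0.05111 hr

Final: 0.05111 hr


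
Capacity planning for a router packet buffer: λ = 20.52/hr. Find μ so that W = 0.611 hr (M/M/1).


W = 1/(μ−λ) ⇒ μ − λ = 1/W = 1/0.611 = 1.6367
μ = λ + 1/W = 20.52 + 1.6367 = 22.1567 per hr

Final: 22.1567 /hr


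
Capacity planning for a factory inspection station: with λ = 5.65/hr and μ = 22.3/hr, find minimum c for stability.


Stability requires cμ > λ ⇔ c > λ/μ.
λ/μ = 5.65/22.3 = 0.2534
Minimum integer c = ⌊0.2534⌋ + 1 = 1
Check: 1·22.3 = 22.30 > 5.65, while 0·22.3 = 0.00 ≤ 5.65

Final: 1 servers


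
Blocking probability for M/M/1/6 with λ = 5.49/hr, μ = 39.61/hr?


ρ = λ/μ = 5.49/39.61 = 0.1386
P_K = (1−ρ)ρ^K/(1−ρ^(K+1)) = (0.8614·0.000007089)/(1 − 0.0000009826)
= 0.000006107/0.999999 = 0.000006107

Final: 0.000006107


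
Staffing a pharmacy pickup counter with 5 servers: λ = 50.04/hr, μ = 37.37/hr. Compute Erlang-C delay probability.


a = λ/μ = 1.3390; ρ = a/5 = 0.2678
P₀ = 0.261871 (from M/M/c formula)
C(c,a) = [a^c/(c!(1−ρ))]·P₀ = [4.30498/(120·0.7322)]·0.261871
= 0.04900·0.261871 = 0.012831

Final: 0.012831


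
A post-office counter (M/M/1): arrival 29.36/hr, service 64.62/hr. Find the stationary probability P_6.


ρ = 29.36/64.62 = 0.4543
P_n = (1−ρ)·ρ^n = (1 − 0.4543)·0.4543^6 = 0.5457·0.008797 = 0.004800

Final: 0.004800


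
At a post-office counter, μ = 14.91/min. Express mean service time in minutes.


Mean service time = 1/μ = 1/14.91 minute = 0.06707 minute
In minutes: 0.06707 × 1 = 0.06707 min

Final: 0.06707 min


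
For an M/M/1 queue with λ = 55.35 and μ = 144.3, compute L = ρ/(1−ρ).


ρ = λ/μ = 55.35/144.3 = 0.3836
L = ρ/(1−ρ) = 0.3836/(1 − 0.3836) = 0.3836/0.6164 = 0.6223

Final: 0.6223


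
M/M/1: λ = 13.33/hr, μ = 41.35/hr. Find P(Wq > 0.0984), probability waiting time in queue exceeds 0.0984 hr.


ρ = 13.33/41.35 = 0.3224
P(Wq > t) = ρ·e^{−(μ−λ)t} = 0.3224·e^{−2.7572}
= 0.3224·0.063471 = 0.020461

Final: 0.020461


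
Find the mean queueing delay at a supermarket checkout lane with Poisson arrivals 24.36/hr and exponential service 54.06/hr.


ρ = 24.36/54.06 = 0.4506
Wq = ρ/(μ−λ) = 0.4506/(54.06 − 24.36) = 0.4506/29.70 = 0.01517 hr

Final: 0.01517 hr


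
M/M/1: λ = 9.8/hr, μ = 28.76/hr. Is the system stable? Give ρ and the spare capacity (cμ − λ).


Total capacity cμ = 1·28.76 = 28.76/hr
ρ = λ/(cμ) = 9.8/28.76 = 0.3408
Stable ⇔ ρ < 1: YES
Spare capacity = cμ − λ = 28.76 − 9.8 = 18.96/hr

Final: ρ = 0.3408; stable; margin = 18.96/hr


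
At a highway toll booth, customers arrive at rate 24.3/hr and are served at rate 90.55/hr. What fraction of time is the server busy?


ρ = λ/μ = 24.3/90.55 = 0.2684

Final: 0.2684


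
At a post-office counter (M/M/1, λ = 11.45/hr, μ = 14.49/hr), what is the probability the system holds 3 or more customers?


ρ = 11.45/14.49 = 0.7902
P(N ≥ n) = ρ^n = 0.7902^3 = 0.493414

Final: 0.493414


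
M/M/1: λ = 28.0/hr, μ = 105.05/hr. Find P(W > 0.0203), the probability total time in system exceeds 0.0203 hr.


W ~ Exponential(μ−λ) for M/M/1.
μ − λ = 105.05 − 28.0 = 77.0500
P(W > t) = e^{−(μ−λ)t} = e^{−1.5641} = 0.209273

Final: 0.209273


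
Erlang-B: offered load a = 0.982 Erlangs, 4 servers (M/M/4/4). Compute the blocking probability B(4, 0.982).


B(c,a) = (a^c/c!) / Σ_{k=0}^{c} a^k/k!
a^4/4! = 0.038747
Σ terms (k=0..4): 1.00000 + 0.98200 + 0.48216 + 0.15783 + 0.03875 = 2.660736
B = 0.038747/2.660736 = 0.014562

Final: 0.014562


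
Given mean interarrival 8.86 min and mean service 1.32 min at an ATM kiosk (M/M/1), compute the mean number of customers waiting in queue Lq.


λ = 60/8.86 = 6.7720 /hr
μ = 60/1.32 = 45.4545 /hr
ρ = λ/μ = 6.7720/45.4545 = 0.1490
Lq = ρ²/(1−ρ) = 0.02220/0.8510 = 0.02608

Final: 0.02608


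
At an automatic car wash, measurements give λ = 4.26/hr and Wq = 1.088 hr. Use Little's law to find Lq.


Lq = λWq = 4.26·1.088 = 4.6349

Final: 4.6349


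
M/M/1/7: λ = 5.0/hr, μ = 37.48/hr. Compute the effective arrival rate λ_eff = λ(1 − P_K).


ρ = 0.1334; P_K = (1−ρ)ρ^7/(1−ρ^8) = 0.0000006516
λ_eff = λ(1 − P_K) = 5.0·(1 − 0.0000006516) = 5.0·0.999999 = 5.0000 /hr

Final: 5.0000 /hr


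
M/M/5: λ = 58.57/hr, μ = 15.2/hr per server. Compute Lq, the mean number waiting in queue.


a = λ/μ = 3.8533; ρ = a/5 = 0.7707
P₀ = 0.016164
Lq = P₀·a^c·ρ / (c!·(1−ρ)²) = 0.016164·849.48982·0.7707/(120·0.05260)
= 1.67658

Final: 1.67658


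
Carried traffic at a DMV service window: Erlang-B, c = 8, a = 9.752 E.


B(8,9.752) = 0.326567 (Erlang-B)
Carried load = a(1 − B) = 9.752·(1 − 0.326567) = 9.752·0.673433 = 6.5673 E

Final: 6.5673 Erlangs


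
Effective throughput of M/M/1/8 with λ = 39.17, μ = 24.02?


ρ = 1.6307; P_K = (1−ρ)ρ^8/(1−ρ^9) = 0.391577
λ_eff = λ(1 − P_K) = 39.17·(1 − 0.391577) = 39.17·0.608423 = 23.8319 /hr

Final: 23.8319 /hr


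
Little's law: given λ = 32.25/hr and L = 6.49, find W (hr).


W = L/λ = 6.49/32.25 = 0.2012 hr

Final: 0.2012 hr


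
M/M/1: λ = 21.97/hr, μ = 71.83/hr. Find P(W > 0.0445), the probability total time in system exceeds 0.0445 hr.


W ~ Exponential(μ−λ) for M/M/1.
μ − λ = 71.83 − 21.97 = 49.8600
P(W > t) = e^{−(μ−λ)t} = e^{−2.2188} = 0.108743

Final: 0.108743


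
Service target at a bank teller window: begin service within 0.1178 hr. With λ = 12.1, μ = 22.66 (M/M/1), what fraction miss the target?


ρ = 12.1/22.66 = 0.5340
P(Wq > t) = ρ·e^{−(μ−λ)t} = 0.5340·e^{−1.2440}
= 0.5340·0.288238 = 0.153914

Final: 0.153914


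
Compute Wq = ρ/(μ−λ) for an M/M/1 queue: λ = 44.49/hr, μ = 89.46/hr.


ρ = 44.49/89.46 = 0.4973
Wq = ρ/(μ−λ) = 0.4973/(89.46 − 44.49) = 0.4973/44.97 = 0.01106 hr

Final: 0.01106 hr
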